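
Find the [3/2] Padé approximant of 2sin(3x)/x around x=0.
(6 - 63*x**2/10)/(9*x**2/20 + 1)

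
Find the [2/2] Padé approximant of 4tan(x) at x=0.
4*x/(1 - x**2/3)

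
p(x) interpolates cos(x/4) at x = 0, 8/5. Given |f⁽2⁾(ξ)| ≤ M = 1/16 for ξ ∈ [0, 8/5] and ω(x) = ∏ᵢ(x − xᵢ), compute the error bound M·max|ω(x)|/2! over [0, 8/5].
1/50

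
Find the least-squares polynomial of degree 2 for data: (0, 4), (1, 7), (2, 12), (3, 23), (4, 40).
156/35 + (-32/35)x + (17/7)x²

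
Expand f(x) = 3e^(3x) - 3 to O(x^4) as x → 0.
9*x + 27*x**2/2 + 27*x**3/2 + O(x**4)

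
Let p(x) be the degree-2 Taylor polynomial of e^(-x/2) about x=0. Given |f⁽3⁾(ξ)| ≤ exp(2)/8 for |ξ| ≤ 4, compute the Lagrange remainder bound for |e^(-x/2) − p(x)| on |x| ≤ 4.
4*exp(2)/3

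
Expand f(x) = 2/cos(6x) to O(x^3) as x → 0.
2 + 36*x**2 + O(x**3)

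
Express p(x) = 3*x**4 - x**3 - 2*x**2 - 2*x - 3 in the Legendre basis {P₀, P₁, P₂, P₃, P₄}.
(-46/15)P₀ + (-13/5)P₁ + (8/21)P₂ + (-2/5)P₃ + (24/35)P₄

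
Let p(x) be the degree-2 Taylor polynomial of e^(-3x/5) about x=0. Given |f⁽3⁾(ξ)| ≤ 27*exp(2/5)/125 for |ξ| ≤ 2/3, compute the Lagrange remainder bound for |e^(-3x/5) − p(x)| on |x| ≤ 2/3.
4*exp(2/5)/375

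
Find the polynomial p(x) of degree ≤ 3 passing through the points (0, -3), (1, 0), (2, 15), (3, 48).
x**3 + 3*x**2 - x - 3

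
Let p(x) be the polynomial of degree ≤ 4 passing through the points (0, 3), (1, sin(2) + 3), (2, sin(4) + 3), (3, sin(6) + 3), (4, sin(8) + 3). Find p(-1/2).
-105*sin(2)/32 + 189*sin(4)/64 + 35*sin(8)/128 - 45*sin(6)/32 + 3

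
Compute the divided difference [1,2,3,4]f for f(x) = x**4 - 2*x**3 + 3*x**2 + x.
8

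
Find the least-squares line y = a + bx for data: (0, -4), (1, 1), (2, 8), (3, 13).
a = -21/5, b = 29/5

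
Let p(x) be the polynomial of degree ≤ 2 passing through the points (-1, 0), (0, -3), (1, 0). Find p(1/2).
-9/4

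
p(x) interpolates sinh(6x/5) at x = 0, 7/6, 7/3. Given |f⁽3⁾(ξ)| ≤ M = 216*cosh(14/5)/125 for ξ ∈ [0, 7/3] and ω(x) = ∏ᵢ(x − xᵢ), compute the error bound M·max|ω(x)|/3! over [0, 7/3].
343*sqrt(3)*cosh(14/5)/3375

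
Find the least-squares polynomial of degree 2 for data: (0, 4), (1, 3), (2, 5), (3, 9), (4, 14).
19/5 + (-7/5)x + x²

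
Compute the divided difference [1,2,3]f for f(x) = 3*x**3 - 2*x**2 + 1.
16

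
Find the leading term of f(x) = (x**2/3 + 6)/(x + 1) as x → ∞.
x/3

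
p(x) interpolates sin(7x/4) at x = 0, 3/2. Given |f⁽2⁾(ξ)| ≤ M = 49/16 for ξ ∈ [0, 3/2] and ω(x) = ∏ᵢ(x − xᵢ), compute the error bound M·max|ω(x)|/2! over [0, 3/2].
441/512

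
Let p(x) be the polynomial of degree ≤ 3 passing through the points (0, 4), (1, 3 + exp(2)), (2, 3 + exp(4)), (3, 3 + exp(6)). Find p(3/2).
-exp(6)/16 + 47/16 + 9*exp(2)/16 + 9*exp(4)/16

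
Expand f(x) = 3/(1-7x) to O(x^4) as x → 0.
3 + 21*x + 147*x**2 + 1029*x**3 + O(x**4)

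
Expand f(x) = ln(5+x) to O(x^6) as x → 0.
log(5) + x/5 - x**2/50 + x**3/375 - x**4/2500 + x**5/15625 + O(x**6)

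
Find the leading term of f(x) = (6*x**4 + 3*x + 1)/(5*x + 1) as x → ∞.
6*x**3/5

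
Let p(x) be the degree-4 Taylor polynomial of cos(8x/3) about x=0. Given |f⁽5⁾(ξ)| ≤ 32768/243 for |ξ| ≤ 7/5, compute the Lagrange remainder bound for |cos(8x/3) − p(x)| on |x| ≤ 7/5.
68841472/11390625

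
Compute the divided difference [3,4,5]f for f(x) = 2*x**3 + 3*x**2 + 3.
27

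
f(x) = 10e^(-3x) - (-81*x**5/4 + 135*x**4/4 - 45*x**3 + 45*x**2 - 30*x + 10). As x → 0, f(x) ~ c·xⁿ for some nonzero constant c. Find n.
6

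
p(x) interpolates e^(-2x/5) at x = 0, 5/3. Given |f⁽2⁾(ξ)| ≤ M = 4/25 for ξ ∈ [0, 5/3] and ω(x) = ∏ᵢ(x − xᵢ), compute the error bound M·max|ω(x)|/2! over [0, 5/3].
1/18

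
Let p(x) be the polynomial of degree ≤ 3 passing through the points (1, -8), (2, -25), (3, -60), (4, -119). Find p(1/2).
-35/8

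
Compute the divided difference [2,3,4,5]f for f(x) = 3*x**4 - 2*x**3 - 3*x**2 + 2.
40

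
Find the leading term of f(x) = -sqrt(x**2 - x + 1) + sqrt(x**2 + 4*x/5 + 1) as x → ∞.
9/10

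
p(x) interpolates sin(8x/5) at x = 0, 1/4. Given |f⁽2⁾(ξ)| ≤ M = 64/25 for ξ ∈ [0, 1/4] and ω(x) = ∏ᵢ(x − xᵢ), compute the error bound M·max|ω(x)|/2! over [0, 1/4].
1/50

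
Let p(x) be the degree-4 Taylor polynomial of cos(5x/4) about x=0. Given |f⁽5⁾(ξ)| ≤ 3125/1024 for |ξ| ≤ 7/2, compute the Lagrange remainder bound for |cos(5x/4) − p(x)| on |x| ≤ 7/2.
10504375/786432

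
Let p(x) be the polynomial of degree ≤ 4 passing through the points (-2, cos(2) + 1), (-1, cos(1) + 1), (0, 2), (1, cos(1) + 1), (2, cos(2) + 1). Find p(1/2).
-cos(2)/64 + 5*cos(1)/16 + 109/64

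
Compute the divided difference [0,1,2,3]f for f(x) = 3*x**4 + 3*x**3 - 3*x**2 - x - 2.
21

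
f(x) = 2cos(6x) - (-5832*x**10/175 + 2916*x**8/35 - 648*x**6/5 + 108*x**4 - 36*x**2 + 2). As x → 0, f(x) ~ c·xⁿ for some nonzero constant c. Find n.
12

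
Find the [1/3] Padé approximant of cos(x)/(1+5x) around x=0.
(1 - x/12)/(59*x**3/24 + x**2/12 + 59*x/12 + 1)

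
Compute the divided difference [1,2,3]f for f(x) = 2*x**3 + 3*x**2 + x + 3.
15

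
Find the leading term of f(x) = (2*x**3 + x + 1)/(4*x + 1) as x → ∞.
x**2/2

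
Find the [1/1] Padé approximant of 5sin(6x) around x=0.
30*x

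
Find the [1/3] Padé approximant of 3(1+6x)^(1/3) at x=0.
(15*x + 3)/(8*x**3/3 - 2*x**2 + 3*x + 1)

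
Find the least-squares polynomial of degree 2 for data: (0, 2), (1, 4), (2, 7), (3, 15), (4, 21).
13/7 + (83/70)x + (13/14)x²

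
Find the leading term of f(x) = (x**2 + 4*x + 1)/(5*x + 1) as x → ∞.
x/5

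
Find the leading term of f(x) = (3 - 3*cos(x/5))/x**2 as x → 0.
3/50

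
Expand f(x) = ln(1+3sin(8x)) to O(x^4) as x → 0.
24*x - 288*x**2 + 4352*x**3 + O(x**4)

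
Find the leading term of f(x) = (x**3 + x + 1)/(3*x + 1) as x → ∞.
x**2/3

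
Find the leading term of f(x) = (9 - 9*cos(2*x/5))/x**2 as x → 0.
18/25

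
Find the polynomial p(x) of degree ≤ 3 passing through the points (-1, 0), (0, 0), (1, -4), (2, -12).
-2*x**2 - 2*x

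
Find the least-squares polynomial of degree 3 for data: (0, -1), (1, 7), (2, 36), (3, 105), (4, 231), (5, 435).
-22/21 + (248/63)x + (23/21)x² + (28/9)x³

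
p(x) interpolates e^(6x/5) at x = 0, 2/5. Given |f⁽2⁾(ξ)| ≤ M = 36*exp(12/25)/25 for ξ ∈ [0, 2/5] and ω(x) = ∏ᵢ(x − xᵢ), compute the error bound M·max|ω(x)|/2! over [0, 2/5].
18*exp(12/25)/625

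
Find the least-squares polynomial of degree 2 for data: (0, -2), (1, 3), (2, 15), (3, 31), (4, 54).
-73/35 + (18/7)x + (20/7)x²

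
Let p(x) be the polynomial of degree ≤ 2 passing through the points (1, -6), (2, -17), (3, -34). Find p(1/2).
-11/4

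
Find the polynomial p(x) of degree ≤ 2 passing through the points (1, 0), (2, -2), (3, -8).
-2*x**2 + 4*x - 2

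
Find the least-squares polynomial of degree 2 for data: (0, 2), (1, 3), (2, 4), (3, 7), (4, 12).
78/35 + (-16/35)x + (5/7)x²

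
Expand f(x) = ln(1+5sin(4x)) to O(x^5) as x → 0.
20*x - 200*x**2 + 7840*x**3/3 - 116800*x**4/3 + O(x**5)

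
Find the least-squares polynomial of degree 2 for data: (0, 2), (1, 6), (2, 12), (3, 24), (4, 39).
11/5 + (6/5)x + (2)x²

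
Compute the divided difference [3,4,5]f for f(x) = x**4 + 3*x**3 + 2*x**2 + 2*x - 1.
135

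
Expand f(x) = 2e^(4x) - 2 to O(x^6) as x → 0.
8*x + 16*x**2 + 64*x**3/3 + 64*x**4/3 + 256*x**5/15 + O(x**6)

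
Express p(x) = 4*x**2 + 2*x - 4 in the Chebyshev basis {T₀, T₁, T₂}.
(-2)T₀ + (2)T₁ + (2)T₂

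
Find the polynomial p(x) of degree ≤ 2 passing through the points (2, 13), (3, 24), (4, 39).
2*x**2 + x + 3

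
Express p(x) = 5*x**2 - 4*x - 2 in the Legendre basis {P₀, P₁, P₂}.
(-1/3)P₀ + (-4)P₁ + (10/3)P₂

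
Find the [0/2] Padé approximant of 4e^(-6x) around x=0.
4/(18*x**2 + 6*x + 1)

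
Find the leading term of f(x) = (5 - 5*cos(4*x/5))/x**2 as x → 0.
8/5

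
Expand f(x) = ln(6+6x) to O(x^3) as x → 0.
log(6) + x - x**2/2 + O(x**3)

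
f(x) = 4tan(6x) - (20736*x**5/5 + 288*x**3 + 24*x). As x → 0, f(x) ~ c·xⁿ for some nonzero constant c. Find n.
7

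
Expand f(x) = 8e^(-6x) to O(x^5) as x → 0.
8 - 48*x + 144*x**2 - 288*x**3 + 432*x**4 + O(x**5)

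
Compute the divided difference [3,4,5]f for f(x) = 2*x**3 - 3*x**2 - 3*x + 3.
21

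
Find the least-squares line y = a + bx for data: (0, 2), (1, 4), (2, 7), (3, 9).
a = 19/10, b = 12/5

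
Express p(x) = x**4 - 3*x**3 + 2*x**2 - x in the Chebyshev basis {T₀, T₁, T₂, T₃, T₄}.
(11/8)T₀ + (-13/4)T₁ + (3/2)T₂ + (-3/4)T₃ + (1/8)T₄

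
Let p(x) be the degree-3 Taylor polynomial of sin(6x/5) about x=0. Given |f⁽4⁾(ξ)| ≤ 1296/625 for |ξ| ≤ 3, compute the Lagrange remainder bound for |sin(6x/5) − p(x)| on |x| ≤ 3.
4374/625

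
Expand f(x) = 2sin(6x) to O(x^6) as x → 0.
12*x - 72*x**3 + 648*x**5/5 + O(x**6)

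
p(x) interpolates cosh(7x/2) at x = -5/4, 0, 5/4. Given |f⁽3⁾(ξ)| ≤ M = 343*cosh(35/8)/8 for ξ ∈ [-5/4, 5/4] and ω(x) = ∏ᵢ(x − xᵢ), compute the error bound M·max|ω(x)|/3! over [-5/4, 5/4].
42875*sqrt(3)*cosh(35/8)/13824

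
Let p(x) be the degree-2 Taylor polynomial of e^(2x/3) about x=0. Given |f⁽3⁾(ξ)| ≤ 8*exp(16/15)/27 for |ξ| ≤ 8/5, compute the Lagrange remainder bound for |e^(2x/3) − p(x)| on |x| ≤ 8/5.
2048*exp(16/15)/10125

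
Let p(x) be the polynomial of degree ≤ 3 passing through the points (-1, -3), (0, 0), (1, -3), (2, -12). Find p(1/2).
-3/4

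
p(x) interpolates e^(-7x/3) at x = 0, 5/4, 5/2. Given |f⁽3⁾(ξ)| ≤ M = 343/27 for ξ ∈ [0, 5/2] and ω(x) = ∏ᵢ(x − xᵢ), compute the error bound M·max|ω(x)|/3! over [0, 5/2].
42875*sqrt(3)/46656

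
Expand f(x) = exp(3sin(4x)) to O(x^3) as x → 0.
1 + 12*x + 72*x**2 + O(x**3)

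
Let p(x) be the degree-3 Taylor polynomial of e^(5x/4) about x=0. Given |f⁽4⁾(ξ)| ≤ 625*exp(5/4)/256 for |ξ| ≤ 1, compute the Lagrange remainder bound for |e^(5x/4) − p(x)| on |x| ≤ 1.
625*exp(5/4)/6144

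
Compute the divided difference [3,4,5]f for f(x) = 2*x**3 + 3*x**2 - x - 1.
27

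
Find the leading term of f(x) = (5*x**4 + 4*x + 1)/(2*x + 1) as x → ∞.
5*x**3/2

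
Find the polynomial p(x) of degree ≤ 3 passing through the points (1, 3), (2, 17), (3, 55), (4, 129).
2*x**3 + 1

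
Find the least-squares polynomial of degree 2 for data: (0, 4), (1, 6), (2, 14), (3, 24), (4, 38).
26/7 + (41/35)x + (13/7)x²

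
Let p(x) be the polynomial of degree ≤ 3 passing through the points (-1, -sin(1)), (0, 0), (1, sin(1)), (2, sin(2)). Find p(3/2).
5*sin(2)/16 + 7*sin(1)/8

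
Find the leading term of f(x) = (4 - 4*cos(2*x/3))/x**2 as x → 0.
8/9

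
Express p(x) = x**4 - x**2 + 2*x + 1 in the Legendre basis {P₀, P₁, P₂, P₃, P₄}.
(13/15)P₀ + (2)P₁ + (-2/21)P₂ + (8/35)P₄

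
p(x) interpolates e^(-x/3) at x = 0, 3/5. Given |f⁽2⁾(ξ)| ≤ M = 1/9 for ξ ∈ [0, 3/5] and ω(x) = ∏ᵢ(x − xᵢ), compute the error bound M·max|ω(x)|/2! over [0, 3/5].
1/200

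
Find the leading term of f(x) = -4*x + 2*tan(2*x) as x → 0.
16*x**3/3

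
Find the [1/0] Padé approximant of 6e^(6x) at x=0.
36*x + 6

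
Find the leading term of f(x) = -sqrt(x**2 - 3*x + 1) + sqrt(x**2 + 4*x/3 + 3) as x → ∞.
13/6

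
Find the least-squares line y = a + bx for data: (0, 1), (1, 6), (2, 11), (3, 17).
a = 4/5, b = 53/10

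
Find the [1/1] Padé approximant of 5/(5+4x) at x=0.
1/(4*x/5 + 1)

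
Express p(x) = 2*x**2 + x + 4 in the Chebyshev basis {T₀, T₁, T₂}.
(5)T₀ + T₁ + T₂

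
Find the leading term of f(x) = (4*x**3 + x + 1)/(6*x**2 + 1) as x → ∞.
2*x/3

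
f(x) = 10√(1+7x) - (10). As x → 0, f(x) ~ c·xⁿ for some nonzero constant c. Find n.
1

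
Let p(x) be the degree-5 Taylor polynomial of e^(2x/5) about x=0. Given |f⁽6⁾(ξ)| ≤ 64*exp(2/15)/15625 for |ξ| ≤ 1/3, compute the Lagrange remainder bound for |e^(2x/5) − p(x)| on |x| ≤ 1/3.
4*exp(2/15)/512578125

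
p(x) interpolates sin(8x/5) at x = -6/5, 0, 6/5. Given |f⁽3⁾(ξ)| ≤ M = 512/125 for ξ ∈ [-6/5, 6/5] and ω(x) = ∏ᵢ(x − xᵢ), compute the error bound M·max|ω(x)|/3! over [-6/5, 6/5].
4096*sqrt(3)/15625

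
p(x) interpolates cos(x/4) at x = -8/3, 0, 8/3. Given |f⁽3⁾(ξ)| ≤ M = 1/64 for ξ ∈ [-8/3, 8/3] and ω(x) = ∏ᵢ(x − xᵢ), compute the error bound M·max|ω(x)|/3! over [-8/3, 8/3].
8*sqrt(3)/729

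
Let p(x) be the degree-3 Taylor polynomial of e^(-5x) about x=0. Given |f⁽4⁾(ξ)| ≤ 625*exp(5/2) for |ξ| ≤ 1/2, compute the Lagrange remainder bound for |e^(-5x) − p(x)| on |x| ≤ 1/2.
625*exp(5/2)/384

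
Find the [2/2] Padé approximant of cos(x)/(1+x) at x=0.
(-7*x**2/12 + x/6 + 1)/(x**2/12 + 7*x/6 + 1)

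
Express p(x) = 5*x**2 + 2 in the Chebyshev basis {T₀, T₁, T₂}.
(9/2)T₀ + (5/2)T₂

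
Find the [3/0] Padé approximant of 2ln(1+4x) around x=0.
8*x*(16*x**2 - 6*x + 3)/3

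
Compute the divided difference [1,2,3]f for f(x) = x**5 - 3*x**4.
15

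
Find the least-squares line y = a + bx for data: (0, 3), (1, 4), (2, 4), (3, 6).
a = 29/10, b = 9/10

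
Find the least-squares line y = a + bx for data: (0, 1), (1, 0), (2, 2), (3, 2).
a = 1/2, b = 1/2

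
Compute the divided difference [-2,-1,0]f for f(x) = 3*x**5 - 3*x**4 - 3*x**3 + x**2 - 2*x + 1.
-56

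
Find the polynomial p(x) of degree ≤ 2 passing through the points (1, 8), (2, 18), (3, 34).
3*x**2 + x + 4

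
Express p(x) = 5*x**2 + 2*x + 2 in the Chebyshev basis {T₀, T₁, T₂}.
(9/2)T₀ + (2)T₁ + (5/2)T₂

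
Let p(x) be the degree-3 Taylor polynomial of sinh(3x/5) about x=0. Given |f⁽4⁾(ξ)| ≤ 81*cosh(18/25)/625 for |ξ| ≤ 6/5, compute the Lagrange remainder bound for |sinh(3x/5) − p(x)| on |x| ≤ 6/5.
4374*cosh(18/25)/390625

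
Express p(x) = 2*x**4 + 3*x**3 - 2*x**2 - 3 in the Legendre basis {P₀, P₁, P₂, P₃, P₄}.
(-49/15)P₀ + (9/5)P₁ + (-4/21)P₂ + (6/5)P₃ + (16/35)P₄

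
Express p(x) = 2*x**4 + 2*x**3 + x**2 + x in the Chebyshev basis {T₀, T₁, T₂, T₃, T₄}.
(5/4)T₀ + (5/2)T₁ + (3/2)T₂ + (1/2)T₃ + (1/4)T₄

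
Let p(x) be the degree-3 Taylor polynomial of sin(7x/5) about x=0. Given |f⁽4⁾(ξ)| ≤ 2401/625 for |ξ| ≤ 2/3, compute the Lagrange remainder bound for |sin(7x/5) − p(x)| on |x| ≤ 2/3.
4802/151875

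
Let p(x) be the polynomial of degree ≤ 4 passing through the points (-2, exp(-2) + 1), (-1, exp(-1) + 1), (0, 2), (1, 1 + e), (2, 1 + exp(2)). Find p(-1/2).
(-5 + 60*e + (-20*e + 3*exp(2) + 218)*exp(2))*exp(-2)/128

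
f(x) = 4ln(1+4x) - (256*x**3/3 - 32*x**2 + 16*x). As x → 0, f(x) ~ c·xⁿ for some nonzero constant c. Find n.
4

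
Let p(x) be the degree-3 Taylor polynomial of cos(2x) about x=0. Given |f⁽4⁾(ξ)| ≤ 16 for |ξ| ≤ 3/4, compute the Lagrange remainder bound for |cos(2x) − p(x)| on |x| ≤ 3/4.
27/128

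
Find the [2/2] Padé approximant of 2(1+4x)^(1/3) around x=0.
(224*x**2/27 + 28*x/3 + 2)/(40*x**2/27 + 10*x/3 + 1)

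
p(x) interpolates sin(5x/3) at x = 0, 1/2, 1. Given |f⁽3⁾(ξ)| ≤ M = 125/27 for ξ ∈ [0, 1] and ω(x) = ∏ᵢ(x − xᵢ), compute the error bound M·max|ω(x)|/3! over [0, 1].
125*sqrt(3)/5832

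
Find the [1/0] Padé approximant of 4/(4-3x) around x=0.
3*x/4 + 1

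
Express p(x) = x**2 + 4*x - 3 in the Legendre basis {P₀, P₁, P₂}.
(-8/3)P₀ + (4)P₁ + (2/3)P₂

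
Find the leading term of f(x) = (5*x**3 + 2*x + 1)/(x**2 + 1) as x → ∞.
5*x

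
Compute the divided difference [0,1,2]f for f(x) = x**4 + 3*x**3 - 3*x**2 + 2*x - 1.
13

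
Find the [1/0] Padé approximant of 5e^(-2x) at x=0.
5 - 10*x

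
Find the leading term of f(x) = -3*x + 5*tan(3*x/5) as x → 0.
9*x**3/25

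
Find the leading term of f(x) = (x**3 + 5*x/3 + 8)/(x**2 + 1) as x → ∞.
x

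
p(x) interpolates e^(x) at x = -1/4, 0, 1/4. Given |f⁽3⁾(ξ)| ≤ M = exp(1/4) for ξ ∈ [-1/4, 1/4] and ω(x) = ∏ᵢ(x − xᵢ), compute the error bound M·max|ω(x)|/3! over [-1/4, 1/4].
sqrt(3)*exp(1/4)/1728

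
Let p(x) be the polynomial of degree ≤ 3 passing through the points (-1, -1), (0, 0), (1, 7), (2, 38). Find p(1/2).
13/8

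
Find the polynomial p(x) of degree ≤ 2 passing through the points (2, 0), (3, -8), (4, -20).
-2*x**2 + 2*x + 4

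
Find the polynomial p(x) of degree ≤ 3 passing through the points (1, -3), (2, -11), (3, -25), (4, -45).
-3*x**2 + x - 1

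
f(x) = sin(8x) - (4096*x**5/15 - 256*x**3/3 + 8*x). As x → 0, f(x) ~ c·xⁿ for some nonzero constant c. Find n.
7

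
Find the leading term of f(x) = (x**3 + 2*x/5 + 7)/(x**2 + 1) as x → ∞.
x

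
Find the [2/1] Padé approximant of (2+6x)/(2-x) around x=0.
(3*x + 1)/(1 - x/2)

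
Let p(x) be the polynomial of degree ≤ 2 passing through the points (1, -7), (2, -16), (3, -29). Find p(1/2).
-4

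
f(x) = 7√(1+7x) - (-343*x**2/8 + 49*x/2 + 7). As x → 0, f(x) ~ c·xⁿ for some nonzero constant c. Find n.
3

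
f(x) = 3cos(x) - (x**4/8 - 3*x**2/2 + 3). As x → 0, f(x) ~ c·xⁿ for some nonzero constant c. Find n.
6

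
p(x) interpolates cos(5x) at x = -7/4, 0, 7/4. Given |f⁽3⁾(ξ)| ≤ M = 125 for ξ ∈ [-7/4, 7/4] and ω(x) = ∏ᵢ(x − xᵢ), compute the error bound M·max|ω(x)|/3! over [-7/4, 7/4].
42875*sqrt(3)/1728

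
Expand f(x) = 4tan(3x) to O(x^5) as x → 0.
12*x + 36*x**3 + O(x**5)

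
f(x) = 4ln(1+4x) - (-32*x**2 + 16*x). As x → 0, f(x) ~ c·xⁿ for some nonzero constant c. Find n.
3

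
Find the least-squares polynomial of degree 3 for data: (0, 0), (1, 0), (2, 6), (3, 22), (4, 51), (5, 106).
-5/18 + (779/756)x + (-64/63)x² + (109/108)x³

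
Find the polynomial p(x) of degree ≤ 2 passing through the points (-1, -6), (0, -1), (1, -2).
-3*x**2 + 2*x - 1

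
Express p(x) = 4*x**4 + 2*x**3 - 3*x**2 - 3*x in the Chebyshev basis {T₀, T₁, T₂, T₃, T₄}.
(-3/2)T₁ + (1/2)T₂ + (1/2)T₃ + (1/2)T₄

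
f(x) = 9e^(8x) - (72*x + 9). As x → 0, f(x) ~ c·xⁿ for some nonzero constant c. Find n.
2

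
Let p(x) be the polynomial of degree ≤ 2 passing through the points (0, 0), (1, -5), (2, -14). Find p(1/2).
-2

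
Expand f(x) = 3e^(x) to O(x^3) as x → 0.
3 + 3*x + 3*x**2/2 + O(x**3)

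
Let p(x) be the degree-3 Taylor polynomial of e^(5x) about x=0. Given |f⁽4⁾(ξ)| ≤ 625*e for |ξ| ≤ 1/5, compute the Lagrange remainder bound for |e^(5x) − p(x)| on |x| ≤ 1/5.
e/24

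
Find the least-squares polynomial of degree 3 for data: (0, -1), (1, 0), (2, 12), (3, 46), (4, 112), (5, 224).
-137/126 + (-13/108)x + (-59/126)x² + (205/108)x³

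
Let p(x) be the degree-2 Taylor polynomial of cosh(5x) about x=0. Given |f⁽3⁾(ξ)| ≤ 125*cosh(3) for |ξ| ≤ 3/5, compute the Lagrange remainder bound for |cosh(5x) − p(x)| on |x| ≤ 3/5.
9*cosh(3)/2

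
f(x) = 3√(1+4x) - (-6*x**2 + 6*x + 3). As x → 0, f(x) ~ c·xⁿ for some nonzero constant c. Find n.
3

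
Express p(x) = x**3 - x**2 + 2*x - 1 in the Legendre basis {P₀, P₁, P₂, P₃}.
(-4/3)P₀ + (13/5)P₁ + (-2/3)P₂ + (2/5)P₃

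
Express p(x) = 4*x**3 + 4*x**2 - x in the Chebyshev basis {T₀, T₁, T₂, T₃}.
(2)T₀ + (2)T₁ + (2)T₂ + T₃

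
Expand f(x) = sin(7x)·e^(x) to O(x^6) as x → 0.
7*x + 7*x**2 - 161*x**3/3 - 56*x**4 + 3353*x**5/30 + O(x**6)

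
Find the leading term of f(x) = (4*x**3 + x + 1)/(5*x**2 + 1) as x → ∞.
4*x/5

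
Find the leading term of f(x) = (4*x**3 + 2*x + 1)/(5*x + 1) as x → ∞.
4*x**2/5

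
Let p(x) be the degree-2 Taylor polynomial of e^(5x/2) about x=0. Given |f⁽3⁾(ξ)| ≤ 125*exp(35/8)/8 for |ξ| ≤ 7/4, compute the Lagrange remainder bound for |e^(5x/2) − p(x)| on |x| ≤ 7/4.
42875*exp(35/8)/3072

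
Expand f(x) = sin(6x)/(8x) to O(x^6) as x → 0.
3/4 - 9*x**2/2 + 81*x**4/10 + O(x**6)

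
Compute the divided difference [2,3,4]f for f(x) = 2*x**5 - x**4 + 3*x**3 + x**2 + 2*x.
543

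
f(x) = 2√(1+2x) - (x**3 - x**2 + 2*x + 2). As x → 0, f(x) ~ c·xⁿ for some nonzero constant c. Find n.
4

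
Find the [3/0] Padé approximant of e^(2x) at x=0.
4*x**3/3 + 2*x**2 + 2*x + 1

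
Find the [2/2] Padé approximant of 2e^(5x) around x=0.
(25*x**2/6 + 5*x + 2)/(25*x**2/12 - 5*x/2 + 1)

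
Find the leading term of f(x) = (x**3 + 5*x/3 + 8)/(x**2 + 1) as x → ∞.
x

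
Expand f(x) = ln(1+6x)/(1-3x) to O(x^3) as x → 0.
6*x + O(x**3)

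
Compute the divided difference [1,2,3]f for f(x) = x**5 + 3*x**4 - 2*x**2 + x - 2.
163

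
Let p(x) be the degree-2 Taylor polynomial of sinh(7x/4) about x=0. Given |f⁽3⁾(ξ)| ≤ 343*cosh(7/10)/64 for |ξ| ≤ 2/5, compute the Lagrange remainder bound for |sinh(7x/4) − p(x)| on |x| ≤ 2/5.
343*cosh(7/10)/6000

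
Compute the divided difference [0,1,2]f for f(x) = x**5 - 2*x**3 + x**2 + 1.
10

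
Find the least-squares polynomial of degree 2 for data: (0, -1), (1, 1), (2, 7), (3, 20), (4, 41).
-4/7 + (-179/70)x + (45/14)x²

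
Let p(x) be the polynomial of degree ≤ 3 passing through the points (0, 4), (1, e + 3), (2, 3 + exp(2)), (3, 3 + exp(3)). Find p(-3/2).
-35*exp(3)/16 - 189*e/16 + 153/16 + 135*exp(2)/16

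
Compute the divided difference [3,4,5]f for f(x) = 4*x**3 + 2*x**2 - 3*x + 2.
50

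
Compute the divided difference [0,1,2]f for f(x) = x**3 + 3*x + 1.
3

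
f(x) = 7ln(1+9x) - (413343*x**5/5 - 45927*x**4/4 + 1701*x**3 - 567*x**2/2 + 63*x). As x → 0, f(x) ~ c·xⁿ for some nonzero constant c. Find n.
6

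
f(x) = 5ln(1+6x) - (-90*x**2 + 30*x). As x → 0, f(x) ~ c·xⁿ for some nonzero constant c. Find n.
3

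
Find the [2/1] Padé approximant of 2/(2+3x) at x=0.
1/(3*x/2 + 1)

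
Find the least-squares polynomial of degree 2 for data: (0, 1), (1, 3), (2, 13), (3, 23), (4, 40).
24/35 + (43/35)x + (15/7)x²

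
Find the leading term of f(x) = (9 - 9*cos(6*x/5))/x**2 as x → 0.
162/25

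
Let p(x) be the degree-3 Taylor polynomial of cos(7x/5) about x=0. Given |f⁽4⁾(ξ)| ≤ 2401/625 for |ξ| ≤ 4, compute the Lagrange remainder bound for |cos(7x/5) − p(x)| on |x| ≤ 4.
76832/1875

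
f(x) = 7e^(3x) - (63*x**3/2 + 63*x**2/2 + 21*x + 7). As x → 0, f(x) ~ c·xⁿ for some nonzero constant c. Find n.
4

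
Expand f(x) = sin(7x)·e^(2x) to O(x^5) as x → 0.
7*x + 14*x**2 - 259*x**3/6 - 105*x**4 + O(x**5)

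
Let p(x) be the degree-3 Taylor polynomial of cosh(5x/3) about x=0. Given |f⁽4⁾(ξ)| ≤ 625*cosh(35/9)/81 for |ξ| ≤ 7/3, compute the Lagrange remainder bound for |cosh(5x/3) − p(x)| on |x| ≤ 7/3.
1500625*cosh(35/9)/157464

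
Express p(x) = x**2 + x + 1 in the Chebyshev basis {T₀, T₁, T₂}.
(3/2)T₀ + T₁ + (1/2)T₂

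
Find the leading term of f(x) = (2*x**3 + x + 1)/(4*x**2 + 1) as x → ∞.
x/2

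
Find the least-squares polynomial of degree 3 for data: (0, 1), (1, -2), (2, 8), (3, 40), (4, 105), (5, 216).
6/7 + (-97/21)x + (5/14)x² + (11/6)x³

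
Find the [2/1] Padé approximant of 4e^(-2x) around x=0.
(8*x**2/3 - 16*x/3 + 4)/(2*x/3 + 1)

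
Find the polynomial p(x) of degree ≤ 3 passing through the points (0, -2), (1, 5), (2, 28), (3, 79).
2*x**3 + 2*x**2 + 3*x - 2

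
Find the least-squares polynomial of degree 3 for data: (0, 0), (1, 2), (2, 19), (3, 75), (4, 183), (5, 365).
19/126 + (-133/108)x + (-157/252)x² + (167/54)x³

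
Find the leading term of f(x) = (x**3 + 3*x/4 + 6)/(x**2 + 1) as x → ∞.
x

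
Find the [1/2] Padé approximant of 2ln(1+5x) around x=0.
10*x/(-25*x**2/12 + 5*x/2 + 1)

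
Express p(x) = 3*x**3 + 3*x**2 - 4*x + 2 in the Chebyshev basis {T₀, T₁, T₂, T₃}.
(7/2)T₀ + (-7/4)T₁ + (3/2)T₂ + (3/4)T₃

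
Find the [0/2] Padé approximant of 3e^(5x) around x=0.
3/(25*x**2/2 - 5*x + 1)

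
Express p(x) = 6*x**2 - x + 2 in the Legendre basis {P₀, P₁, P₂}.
(4)P₀ - P₁ + (4)P₂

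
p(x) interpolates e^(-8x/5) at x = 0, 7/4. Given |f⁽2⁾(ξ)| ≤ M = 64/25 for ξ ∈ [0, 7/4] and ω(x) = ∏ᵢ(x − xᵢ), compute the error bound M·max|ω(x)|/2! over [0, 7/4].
49/50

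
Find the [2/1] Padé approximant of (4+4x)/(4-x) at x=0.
(x + 1)/(1 - x/4)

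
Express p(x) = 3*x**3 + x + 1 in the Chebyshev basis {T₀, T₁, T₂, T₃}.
T₀ + (13/4)T₁ + (3/4)T₃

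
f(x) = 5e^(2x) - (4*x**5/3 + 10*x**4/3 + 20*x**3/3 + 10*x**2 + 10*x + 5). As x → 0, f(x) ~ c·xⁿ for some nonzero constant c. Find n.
6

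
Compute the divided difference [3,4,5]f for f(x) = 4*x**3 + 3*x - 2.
48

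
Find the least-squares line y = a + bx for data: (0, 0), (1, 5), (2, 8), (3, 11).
a = 3/5, b = 18/5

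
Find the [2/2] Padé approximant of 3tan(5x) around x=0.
15*x/(1 - 25*x**2/3)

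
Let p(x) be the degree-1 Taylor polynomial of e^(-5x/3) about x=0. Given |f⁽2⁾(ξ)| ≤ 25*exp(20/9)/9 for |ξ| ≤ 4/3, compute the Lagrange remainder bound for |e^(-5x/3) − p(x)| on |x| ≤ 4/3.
200*exp(20/9)/81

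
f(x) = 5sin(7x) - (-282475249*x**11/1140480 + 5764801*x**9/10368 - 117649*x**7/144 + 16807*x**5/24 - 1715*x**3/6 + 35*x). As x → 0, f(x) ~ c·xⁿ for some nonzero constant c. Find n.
13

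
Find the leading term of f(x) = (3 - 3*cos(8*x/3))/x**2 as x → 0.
32/3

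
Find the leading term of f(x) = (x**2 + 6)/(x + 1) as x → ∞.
x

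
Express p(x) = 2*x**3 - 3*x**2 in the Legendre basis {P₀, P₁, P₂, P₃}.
-P₀ + (6/5)P₁ + (-2)P₂ + (4/5)P₃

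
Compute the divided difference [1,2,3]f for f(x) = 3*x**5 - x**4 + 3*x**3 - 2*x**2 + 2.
261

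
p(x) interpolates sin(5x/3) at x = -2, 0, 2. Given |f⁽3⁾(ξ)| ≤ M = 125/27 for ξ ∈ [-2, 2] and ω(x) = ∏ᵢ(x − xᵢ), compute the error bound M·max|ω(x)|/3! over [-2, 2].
1000*sqrt(3)/729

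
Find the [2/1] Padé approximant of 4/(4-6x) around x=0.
1/(1 - 3*x/2)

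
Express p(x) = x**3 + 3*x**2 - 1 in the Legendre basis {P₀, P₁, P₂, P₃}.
(3/5)P₁ + (2)P₂ + (2/5)P₃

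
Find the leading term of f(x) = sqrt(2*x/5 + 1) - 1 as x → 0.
x/5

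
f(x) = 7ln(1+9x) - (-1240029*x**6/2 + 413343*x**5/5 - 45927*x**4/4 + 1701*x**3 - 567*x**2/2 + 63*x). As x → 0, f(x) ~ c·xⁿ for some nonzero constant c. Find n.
7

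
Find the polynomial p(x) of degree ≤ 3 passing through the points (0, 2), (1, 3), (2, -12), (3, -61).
-3*x**3 + x**2 + 3*x + 2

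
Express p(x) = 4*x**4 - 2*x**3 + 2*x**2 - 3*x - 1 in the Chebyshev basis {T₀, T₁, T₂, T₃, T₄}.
(3/2)T₀ + (-9/2)T₁ + (3)T₂ + (-1/2)T₃ + (1/2)T₄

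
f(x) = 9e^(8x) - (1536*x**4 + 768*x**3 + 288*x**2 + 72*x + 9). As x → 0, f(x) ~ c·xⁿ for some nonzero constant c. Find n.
5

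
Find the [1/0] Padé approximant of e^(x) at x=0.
x + 1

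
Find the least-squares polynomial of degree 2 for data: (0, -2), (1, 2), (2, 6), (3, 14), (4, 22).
-66/35 + (18/7)x + (6/7)x²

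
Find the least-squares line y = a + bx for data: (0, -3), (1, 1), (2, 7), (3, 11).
a = -16/5, b = 24/5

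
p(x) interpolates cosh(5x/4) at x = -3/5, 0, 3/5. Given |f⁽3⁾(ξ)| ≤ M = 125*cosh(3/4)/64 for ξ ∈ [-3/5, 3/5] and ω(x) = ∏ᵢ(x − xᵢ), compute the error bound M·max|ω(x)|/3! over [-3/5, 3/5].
sqrt(3)*cosh(3/4)/64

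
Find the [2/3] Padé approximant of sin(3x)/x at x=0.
(3 - 63*x**2/20)/(9*x**2/20 + 1)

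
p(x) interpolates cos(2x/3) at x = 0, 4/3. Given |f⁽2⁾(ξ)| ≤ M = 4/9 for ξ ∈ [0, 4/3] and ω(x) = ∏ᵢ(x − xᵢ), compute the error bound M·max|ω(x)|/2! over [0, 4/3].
8/81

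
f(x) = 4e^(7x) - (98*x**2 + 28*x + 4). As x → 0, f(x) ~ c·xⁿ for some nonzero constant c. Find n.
3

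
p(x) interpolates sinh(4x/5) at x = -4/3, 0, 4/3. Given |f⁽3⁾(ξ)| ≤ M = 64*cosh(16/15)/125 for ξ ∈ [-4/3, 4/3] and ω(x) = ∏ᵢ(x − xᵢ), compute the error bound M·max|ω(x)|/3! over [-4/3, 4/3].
4096*sqrt(3)*cosh(16/15)/91125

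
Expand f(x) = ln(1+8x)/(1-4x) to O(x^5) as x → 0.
8*x + 512*x**3/3 - 1024*x**4/3 + O(x**5)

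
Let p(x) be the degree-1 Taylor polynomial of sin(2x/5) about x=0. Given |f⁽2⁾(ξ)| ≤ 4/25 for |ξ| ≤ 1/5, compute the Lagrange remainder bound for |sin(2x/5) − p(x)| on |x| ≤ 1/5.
2/625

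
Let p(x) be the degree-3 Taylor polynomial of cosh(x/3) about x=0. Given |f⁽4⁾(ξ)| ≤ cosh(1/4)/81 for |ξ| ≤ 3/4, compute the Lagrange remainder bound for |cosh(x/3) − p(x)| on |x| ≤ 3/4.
cosh(1/4)/6144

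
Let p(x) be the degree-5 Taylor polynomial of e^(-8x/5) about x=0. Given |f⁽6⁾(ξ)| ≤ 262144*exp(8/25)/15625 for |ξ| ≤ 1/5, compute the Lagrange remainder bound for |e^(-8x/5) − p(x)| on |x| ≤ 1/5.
16384*exp(8/25)/10986328125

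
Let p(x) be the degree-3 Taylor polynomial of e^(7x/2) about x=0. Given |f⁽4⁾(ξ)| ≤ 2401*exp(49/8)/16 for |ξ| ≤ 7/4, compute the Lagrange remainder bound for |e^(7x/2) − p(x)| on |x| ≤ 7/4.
5764801*exp(49/8)/98304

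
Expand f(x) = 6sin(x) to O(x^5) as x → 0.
6*x - x**3 + O(x**5)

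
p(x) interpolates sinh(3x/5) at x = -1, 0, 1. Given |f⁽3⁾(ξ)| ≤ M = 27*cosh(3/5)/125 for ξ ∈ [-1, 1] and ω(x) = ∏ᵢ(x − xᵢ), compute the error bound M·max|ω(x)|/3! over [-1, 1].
sqrt(3)*cosh(3/5)/125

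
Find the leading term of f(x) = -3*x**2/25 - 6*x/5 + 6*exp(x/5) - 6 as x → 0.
x**3/125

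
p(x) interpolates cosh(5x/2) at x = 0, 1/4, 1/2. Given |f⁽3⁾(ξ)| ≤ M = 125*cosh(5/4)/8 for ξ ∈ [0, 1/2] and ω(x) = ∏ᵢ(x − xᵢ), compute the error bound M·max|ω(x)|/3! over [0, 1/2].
125*sqrt(3)*cosh(5/4)/13824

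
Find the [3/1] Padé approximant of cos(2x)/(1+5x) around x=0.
(2*x**3/15 - 140*x**2/69 + 2*x/345 + 1)/(1727*x/345 + 1)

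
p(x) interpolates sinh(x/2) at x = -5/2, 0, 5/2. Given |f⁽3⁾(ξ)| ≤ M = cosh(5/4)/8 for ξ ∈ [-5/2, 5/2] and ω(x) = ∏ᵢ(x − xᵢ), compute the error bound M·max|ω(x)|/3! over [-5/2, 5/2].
125*sqrt(3)*cosh(5/4)/1728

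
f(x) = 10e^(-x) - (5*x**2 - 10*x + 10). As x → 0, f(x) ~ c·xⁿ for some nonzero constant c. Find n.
3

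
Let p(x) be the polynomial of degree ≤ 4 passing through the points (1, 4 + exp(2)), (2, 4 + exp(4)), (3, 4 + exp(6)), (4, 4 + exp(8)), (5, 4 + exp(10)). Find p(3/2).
-5*exp(10)/128 - 35*exp(6)/64 + 35*exp(2)/128 + 4 + 35*exp(4)/32 + 7*exp(8)/32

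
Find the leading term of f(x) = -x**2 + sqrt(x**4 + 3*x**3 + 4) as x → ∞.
3*x/2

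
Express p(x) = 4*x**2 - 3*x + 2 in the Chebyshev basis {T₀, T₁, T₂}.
(4)T₀ + (-3)T₁ + (2)T₂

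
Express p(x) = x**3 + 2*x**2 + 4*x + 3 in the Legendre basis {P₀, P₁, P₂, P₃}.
(11/3)P₀ + (23/5)P₁ + (4/3)P₂ + (2/5)P₃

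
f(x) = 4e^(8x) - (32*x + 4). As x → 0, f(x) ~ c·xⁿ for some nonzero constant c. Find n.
2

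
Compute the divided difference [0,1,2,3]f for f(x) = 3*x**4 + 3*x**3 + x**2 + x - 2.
21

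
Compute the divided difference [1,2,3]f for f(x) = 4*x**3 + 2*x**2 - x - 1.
26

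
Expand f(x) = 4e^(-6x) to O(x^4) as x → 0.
4 - 24*x + 72*x**2 - 144*x**3 + O(x**4)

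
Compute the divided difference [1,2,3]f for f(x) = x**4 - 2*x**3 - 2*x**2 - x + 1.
11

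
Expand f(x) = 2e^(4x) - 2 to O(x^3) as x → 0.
8*x + 16*x**2 + O(x**3)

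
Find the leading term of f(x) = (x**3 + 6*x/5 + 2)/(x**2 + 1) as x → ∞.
x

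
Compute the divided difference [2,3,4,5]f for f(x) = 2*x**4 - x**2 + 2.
28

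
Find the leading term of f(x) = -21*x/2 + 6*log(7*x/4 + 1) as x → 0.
-147*x**2/16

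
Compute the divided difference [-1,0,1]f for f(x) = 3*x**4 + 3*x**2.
6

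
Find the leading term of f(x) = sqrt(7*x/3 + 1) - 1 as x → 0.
7*x/6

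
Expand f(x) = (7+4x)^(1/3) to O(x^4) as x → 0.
7**(1/3) + 4*7**(1/3)*x/21 - 16*7**(1/3)*x**2/441 + 320*7**(1/3)*x**3/27783 + O(x**4)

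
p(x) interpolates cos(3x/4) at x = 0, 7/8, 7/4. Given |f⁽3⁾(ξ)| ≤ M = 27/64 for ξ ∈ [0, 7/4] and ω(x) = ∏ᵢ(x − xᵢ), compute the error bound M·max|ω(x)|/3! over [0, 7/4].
343*sqrt(3)/32768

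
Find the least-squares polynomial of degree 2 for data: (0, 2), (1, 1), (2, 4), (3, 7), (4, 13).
9/5 + (-6/5)x + x²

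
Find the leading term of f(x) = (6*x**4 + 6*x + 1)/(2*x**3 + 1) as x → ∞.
3*x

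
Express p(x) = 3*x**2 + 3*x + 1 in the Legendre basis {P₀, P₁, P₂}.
(2)P₀ + (3)P₁ + (2)P₂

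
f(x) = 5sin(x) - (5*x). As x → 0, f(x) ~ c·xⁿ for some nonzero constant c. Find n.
3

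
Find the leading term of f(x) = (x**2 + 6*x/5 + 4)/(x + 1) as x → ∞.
x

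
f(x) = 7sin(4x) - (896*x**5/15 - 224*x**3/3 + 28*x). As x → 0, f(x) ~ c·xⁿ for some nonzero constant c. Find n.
7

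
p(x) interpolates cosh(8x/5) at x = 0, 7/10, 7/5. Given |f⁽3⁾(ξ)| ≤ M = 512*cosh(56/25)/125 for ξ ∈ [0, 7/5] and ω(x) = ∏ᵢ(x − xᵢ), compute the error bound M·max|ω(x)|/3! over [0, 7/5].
21952*sqrt(3)*cosh(56/25)/421875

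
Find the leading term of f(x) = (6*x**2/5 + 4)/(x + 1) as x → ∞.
6*x/5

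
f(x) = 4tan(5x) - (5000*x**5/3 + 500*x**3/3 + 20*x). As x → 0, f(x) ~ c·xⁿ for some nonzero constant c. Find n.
7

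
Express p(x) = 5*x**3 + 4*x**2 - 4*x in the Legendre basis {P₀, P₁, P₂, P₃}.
(4/3)P₀ - P₁ + (8/3)P₂ + (2)P₃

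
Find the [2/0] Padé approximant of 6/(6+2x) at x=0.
x**2/9 - x/3 + 1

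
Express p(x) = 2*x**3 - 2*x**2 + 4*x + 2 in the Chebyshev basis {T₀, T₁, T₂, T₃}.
T₀ + (11/2)T₁ - T₂ + (1/2)T₃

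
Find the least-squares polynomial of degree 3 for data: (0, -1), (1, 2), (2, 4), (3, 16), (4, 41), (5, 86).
-17/21 + (65/18)x + (-53/21)x² + (19/18)x³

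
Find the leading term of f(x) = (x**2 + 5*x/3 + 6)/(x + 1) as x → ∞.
x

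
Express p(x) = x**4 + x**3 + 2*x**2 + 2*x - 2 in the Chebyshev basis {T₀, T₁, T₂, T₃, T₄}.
(-5/8)T₀ + (11/4)T₁ + (3/2)T₂ + (1/4)T₃ + (1/8)T₄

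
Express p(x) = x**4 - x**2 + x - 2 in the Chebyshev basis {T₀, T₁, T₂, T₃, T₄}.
(-17/8)T₀ + T₁ + (1/8)T₄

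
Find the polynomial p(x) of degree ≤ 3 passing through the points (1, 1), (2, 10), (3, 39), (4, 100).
2*x**3 - 2*x**2 + x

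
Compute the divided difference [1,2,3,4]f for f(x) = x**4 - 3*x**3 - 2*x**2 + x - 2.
7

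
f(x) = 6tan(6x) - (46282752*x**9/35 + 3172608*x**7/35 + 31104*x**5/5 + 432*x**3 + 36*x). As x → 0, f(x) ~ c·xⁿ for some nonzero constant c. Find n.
11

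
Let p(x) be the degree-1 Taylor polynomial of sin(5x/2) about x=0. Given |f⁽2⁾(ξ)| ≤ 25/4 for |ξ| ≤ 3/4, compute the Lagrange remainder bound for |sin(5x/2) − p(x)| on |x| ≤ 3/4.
225/128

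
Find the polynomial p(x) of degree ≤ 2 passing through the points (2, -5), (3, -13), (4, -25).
-2*x**2 + 2*x - 1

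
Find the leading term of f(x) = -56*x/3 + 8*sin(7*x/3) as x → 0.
-1372*x**3/81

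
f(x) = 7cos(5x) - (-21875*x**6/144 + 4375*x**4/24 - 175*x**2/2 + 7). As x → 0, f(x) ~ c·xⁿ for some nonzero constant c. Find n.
8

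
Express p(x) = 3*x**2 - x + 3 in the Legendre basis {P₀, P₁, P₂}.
(4)P₀ - P₁ + (2)P₂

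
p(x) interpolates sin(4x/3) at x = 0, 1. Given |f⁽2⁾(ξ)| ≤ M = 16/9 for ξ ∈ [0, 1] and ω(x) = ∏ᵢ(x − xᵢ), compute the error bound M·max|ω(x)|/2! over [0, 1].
2/9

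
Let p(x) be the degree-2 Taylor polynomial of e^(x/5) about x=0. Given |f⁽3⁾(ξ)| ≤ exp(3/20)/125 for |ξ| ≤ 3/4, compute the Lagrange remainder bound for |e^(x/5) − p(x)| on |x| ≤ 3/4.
9*exp(3/20)/16000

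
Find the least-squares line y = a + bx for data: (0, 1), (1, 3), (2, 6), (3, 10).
a = 1/2, b = 3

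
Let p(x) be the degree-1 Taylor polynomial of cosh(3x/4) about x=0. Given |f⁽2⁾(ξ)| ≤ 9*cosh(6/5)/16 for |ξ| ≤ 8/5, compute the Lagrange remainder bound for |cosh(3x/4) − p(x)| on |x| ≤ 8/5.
18*cosh(6/5)/25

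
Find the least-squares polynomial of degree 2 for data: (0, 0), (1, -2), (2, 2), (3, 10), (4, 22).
-8/35 + (-124/35)x + (16/7)x²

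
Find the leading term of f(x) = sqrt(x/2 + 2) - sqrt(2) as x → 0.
sqrt(2)*x/8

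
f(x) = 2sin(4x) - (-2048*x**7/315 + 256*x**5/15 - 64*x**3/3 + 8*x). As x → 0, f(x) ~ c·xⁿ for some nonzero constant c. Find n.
9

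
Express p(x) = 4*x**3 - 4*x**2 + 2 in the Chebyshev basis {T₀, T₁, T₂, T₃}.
(3)T₁ + (-2)T₂ + T₃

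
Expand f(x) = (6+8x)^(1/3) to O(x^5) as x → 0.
6**(1/3) + 4*6**(1/3)*x/9 - 16*6**(1/3)*x**2/81 + 320*6**(1/3)*x**3/2187 - 2560*6**(1/3)*x**4/19683 + O(x**5)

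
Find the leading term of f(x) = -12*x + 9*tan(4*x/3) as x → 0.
64*x**3/9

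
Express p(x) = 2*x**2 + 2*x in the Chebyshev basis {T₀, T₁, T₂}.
T₀ + (2)T₁ + T₂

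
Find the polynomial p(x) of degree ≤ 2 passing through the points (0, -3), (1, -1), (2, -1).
-x**2 + 3*x - 3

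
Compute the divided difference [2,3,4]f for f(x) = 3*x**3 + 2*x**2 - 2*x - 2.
29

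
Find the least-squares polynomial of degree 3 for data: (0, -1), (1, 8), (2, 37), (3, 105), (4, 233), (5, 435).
-6/7 + (89/21)x + (33/28)x² + (37/12)x³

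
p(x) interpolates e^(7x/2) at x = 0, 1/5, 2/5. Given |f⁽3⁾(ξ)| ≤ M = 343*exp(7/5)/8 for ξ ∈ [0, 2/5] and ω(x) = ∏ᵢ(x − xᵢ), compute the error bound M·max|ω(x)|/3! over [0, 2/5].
343*sqrt(3)*exp(7/5)/27000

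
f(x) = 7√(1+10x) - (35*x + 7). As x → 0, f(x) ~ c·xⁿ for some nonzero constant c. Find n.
2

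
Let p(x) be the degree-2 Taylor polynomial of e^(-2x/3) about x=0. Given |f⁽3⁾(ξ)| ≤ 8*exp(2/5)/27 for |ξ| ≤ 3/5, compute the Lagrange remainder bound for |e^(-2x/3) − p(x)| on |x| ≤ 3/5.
4*exp(2/5)/375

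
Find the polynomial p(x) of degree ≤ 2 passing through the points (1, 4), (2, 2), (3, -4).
-2*x**2 + 4*x + 2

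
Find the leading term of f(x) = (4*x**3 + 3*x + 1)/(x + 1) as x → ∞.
4*x**2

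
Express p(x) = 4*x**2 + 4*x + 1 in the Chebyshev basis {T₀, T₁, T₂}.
(3)T₀ + (4)T₁ + (2)T₂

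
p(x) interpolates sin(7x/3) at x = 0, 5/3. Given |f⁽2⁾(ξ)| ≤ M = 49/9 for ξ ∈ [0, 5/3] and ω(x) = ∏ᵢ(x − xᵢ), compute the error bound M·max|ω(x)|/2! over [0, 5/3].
1225/648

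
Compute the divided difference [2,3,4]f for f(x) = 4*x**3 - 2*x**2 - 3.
34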